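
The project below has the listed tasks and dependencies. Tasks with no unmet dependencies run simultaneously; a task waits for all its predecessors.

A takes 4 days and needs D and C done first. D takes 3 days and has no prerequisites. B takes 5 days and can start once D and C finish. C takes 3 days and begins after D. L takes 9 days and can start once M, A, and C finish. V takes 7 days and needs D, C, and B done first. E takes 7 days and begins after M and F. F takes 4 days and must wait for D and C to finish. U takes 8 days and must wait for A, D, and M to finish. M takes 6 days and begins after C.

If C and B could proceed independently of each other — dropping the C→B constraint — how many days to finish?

21

Before: longest chain D→C→M→L = 3+3+6+9 = 21, finish 21.
Without C→B, B's earliest start moves from 6 to 3.
New critical path: D→C→M→L = 3+3+6+9 = 21 ⇒ 21 days.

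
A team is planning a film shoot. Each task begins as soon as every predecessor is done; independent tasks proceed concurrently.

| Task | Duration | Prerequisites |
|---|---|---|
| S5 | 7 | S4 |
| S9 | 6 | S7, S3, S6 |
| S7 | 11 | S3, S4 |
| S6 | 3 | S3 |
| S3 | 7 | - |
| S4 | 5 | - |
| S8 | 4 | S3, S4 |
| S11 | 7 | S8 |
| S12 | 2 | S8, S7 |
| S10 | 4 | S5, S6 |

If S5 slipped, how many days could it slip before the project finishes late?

8

The longest chain is S3→S7→S9 = 7+11+6 = 24; overall finish 24 days.
S5 finishes as early as 12 and must finish by 20.
Slack of S5 = 13 − 5 = 8 days.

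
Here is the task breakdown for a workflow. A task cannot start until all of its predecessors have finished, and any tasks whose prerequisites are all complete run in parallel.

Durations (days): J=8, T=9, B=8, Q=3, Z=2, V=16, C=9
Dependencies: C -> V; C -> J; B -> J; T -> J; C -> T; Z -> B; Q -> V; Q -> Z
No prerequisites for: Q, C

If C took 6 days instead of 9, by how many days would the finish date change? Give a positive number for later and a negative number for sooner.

-3

Baseline: C→T→J = 9+9+8 = 26 → 26 days.
C is on the critical path; changing it to 6 makes that path 23 days.
That remains the longest chain; total 23 days.
Change in finish: 23 − 26 = -3 days.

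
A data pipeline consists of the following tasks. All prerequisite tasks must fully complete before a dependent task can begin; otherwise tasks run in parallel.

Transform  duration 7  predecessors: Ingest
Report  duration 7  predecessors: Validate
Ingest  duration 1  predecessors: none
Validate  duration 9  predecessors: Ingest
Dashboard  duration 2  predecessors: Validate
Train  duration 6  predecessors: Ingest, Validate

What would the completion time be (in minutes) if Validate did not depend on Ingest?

16

Before: longest chain Ingest→Validate→Report = 1+9+7 = 17, finish 17.
Without Ingest→Validate, Validate's earliest start moves from 1 to 0.
New critical path: Validate→Report = 9+7 = 16 ⇒ 16 minutes.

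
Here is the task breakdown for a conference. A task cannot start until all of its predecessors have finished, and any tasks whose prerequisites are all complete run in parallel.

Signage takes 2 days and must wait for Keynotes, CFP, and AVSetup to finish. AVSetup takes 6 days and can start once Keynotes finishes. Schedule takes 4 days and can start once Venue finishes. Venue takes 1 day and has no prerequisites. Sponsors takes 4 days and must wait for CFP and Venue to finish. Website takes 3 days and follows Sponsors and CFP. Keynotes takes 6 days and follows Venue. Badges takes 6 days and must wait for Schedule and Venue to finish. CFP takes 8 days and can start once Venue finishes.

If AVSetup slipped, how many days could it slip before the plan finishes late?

Critical path: Venue→CFP→Sponsors→Website = 1+8+4+3 = 16, so the finish is 16 days.
AVSetup finishes as early as 13 and must finish by 14.
So AVSetup can slip 14 − 13 = 1 day.

1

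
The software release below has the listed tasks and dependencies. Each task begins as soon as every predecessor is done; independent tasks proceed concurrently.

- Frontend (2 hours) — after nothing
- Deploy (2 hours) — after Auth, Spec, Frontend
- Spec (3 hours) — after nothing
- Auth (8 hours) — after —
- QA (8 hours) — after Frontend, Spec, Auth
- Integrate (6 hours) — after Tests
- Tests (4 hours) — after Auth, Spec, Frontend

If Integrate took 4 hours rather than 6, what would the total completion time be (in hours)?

The binding path is Auth→Tests→Integrate = 8+4+6 = 18; finish at 18 hours.
Integrate lies on that path, so at 4 hours the path becomes 16 hours.
No other chain overtakes it, so the finish is 16 hours.

16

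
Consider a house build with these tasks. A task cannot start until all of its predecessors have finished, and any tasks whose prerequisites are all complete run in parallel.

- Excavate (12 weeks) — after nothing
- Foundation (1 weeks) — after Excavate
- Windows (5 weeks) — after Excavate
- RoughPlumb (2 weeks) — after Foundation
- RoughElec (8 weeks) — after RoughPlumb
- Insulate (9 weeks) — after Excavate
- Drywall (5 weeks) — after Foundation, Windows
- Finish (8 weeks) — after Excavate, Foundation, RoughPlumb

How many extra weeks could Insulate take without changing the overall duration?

Excavate→Foundation→RoughPlumb→RoughElec = 12+1+2+8 = 23 sets the makespan at 23 weeks.
Longest path through Insulate: 21 weeks (earliest finish 21, latest finish 23).
So Insulate can slip 23 − 21 = 2 weeks.

2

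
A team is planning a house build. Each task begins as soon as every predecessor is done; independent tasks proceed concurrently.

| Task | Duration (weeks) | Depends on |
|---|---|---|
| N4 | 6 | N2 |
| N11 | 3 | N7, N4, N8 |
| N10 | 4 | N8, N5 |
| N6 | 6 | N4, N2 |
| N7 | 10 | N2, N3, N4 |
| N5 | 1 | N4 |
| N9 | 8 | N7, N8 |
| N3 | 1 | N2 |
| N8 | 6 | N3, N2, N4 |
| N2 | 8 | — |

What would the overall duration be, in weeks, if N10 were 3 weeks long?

32

Actual critical path: N2→N4→N7→N9 = 8+6+10+8 = 32 ⇒ 32 weeks.
N10 is off the critical path — its longest chain is 24 weeks, giving 8 of slack.
The critical path is still N2→N4→N7→N9; finish is now 32 weeks.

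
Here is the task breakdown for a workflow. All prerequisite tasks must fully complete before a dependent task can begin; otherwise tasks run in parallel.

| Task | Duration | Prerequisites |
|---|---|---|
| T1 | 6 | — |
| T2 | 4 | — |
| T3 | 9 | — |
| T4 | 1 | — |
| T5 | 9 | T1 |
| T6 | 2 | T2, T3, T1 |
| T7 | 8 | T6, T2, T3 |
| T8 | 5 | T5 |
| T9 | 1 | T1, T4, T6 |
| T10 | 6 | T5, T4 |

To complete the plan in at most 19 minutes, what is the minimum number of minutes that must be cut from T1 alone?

Current finish: 21 minutes; target: 19.
T1 is on every critical path, so each minute cut from T1 cuts the finish by one (this holds down to a finish of 19).
Need 21 − 19 = 2 minutes off T1 → T1 becomes 4 minutes, finish becomes 19.

2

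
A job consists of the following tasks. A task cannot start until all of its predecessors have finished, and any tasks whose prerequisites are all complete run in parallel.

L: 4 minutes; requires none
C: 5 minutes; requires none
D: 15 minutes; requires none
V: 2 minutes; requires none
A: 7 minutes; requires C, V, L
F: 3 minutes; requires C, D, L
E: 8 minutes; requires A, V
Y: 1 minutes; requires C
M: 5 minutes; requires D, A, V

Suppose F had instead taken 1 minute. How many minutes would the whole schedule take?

20

As given, the longest chain is C→A→E = 5+7+8 = 20, so the finish is 20 minutes.
F is off the critical path — its longest chain is 18 minutes, giving 2 of slack.
The critical path is still C→A→E; finish is now 20 minutes.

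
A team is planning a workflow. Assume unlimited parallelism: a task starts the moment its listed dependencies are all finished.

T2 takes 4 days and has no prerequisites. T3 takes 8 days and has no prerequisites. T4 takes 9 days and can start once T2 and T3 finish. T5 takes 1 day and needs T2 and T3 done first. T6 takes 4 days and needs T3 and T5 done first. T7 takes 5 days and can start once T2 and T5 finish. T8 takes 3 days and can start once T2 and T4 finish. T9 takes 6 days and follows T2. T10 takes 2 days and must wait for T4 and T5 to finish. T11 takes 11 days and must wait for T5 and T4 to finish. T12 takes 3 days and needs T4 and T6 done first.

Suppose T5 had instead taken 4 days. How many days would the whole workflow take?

28

Baseline: T3→T4→T11 = 8+9+11 = 28 → 28 days.
The longest path through T5 is only 20 days, so T5 has float 8.
No other chain overtakes it, so the finish is 28 days.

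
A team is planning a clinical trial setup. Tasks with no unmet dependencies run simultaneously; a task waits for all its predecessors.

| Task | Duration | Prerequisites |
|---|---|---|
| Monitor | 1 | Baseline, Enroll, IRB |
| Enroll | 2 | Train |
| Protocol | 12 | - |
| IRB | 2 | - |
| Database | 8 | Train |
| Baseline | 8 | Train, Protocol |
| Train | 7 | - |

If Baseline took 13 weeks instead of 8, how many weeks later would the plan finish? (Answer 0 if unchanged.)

5

Critical path before the change: Protocol→Baseline→Monitor = 12+8+1 = 21 giving 21 weeks.
Baseline lies on that path, so at 13 weeks the path becomes 26 weeks.
The critical path is still Protocol→Baseline→Monitor; finish is now 26 weeks.
Change in finish: 26 − 21 = +5 weeks.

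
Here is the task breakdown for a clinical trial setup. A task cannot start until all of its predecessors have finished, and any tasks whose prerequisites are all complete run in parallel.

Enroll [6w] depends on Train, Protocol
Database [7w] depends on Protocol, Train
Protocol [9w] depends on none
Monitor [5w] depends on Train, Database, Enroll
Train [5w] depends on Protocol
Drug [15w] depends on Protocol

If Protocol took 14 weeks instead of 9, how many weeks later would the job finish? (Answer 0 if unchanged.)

Actual critical path: Protocol→Train→Database→Monitor = 9+5+7+5 = 26 ⇒ 26 weeks.
Protocol is on the critical path; changing it to 14 makes that path 31 weeks.
The critical path is still Protocol→Train→Database→Monitor; finish is now 31 weeks.
Change in finish: 31 − 26 = +5 weeks.

5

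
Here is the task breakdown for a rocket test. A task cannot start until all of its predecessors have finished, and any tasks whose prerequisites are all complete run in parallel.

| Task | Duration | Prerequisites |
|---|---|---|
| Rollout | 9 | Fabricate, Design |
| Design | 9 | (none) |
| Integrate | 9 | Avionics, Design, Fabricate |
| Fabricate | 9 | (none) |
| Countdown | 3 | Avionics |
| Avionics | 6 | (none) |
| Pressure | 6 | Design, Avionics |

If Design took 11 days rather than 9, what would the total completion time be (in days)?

Actual critical path: Design→Integrate = 9+9 = 18 ⇒ 18 days.
Design is on the critical path; changing it to 11 makes that path 20 days.
No other chain overtakes it, so the finish is 20 days.

20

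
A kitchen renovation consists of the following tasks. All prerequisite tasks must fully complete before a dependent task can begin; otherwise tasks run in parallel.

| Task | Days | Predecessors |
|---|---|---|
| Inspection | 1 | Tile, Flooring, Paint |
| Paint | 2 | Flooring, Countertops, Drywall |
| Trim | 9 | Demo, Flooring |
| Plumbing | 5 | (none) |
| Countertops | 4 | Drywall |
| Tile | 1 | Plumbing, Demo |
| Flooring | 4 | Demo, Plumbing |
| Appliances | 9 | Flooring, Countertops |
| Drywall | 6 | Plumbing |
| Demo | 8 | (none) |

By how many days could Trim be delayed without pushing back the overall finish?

Critical path: Plumbing→Drywall→Countertops→Appliances = 5+6+4+9 = 24, so the finish is 24 days.
The longest chain containing Trim totals 21 days.
Slack of Trim = 15 − 12 = 3 days.

3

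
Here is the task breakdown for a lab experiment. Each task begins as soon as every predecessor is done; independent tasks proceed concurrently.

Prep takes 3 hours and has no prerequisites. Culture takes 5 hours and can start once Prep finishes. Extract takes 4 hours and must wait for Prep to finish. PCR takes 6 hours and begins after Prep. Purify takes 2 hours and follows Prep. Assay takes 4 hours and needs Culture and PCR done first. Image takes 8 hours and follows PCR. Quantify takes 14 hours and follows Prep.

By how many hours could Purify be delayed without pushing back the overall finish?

12

The longest chain is Prep→PCR→Image = 3+6+8 = 17; overall finish 17 hours.
The longest chain containing Purify totals 5 hours.
Float = 17 − 5 = 12.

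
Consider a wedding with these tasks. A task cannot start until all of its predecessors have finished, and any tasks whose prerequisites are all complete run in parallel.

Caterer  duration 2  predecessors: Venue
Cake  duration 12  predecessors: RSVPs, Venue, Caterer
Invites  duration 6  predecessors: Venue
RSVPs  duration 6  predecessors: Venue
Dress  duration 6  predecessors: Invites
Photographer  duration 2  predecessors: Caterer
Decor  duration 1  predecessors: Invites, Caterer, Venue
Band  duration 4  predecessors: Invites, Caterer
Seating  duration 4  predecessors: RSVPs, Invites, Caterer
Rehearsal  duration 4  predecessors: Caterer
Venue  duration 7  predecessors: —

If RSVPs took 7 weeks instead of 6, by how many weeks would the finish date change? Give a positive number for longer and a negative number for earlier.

Actual critical path: Venue→RSVPs→Cake = 7+6+12 = 25 ⇒ 25 weeks.
Since RSVPs is critical, the +1 change carries straight to that chain (now 26 weeks).
That remains the longest chain; total 26 weeks.
Change in finish: 26 − 25 = +1 weeks.

1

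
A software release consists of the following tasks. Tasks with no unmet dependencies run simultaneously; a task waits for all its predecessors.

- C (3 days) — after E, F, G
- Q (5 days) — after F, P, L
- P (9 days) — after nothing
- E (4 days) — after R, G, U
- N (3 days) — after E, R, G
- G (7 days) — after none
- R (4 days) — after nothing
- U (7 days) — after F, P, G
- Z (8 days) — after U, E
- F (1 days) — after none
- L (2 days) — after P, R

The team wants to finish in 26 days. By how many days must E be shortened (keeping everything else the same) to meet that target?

2

Current finish: 28 days; target: 26.
E is on every critical path, so each day cut from E cuts the finish by one (this holds down to a finish of 25).
Need 28 − 26 = 2 days off E → E becomes 2 days, finish becomes 26.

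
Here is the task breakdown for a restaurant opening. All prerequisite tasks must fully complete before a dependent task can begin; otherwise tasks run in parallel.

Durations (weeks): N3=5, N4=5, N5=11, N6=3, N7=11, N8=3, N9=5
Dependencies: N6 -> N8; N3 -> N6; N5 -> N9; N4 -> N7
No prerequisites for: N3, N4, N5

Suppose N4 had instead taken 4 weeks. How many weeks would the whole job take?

16

Actual critical path: N4→N7 = 5+11 = 16 ⇒ 16 weeks.
N4 is on the critical path; changing it to 4 makes that path 15 weeks.
New critical path: N5→N9 = 11+5 = 16 ⇒ 16 weeks.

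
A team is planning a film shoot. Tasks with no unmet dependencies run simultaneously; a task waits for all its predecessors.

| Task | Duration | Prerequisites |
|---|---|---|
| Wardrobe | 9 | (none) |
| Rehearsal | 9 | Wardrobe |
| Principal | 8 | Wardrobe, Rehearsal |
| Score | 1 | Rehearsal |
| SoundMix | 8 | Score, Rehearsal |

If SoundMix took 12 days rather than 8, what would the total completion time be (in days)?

31

As given, the longest chain is Wardrobe→Rehearsal→Score→SoundMix = 9+9+1+8 = 27, so the finish is 27 days.
SoundMix lies on that path, so at 12 days the path becomes 31 days.
That remains the longest chain; total 31 days.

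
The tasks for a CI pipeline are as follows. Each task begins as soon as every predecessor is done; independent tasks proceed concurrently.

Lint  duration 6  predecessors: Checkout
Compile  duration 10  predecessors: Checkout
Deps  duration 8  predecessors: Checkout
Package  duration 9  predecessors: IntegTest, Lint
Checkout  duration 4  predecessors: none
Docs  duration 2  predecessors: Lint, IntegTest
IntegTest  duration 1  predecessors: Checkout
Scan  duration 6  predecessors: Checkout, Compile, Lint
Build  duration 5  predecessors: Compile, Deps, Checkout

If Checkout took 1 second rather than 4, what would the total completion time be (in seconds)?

Critical path before the change: Checkout→Compile→Scan = 4+10+6 = 20 giving 20 seconds.
Checkout lies on that path, so at 1 second the path becomes 17 seconds.
That remains the longest chain; total 17 seconds.

17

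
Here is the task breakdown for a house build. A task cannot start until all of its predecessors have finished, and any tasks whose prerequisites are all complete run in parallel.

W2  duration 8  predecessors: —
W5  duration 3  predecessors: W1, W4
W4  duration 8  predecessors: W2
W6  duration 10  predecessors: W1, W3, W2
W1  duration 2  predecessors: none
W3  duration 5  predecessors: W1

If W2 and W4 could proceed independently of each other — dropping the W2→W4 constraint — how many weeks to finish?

18

Original critical path: W2→W4→W5 = 8+8+3 = 19 ⇒ 19 weeks.
Without W2→W4, W4's earliest start moves from 8 to 0.
After: W2→W6 = 8+10 = 18 → 18 weeks.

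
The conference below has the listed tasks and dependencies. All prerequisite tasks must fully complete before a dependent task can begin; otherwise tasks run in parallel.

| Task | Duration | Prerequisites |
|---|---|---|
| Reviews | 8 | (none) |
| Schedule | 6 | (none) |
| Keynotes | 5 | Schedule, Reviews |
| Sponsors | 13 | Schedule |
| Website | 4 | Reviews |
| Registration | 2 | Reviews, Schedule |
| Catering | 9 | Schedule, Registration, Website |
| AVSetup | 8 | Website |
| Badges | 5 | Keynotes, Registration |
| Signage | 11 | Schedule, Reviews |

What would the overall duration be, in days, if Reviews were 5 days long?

19

As given, the longest chain is Reviews→Website→Catering = 8+4+9 = 21, so the finish is 21 days.
Reviews is on the critical path; changing it to 5 makes that path 18 days.
Now Schedule→Sponsors = 6+13 = 19 is longest, so the finish becomes 19 days.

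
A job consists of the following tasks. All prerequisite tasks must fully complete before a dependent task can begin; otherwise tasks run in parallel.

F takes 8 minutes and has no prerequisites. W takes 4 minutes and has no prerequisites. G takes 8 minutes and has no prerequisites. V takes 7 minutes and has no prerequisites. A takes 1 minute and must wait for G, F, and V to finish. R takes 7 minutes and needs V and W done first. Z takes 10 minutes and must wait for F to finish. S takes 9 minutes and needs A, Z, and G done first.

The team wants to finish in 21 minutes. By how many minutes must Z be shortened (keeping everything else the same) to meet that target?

6

Current finish: 27 minutes; target: 21.
Z is on every critical path, so each minute cut from Z cuts the finish by one (this holds down to a finish of 18).
Need 27 − 21 = 6 minutes off Z → Z becomes 4 minutes, finish becomes 21.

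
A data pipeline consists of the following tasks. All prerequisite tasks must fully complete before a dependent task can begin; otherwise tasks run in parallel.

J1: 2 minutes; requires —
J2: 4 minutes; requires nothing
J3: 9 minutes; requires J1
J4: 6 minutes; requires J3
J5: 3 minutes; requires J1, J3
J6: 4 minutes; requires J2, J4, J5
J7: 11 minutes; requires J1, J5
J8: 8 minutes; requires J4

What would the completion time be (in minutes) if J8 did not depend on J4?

With the dependency in place, J1→J3→J4→J8 = 2+9+6+8 = 25 sets the finish at 25 minutes.
Without J4→J8, J8's earliest start moves from 17 to 0.
After: J1→J3→J5→J7 = 2+9+3+11 = 25 → 25 minutes.

25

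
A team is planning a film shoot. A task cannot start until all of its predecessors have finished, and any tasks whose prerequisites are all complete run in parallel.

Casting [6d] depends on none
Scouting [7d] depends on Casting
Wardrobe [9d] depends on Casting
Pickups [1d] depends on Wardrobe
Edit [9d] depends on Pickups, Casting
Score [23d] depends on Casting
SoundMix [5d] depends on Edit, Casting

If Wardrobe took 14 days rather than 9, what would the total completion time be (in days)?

35

Baseline: Casting→Wardrobe→Pickups→Edit→SoundMix = 6+9+1+9+5 = 30 → 30 days.
Since Wardrobe is critical, the +5 change carries straight to that chain (now 35 days).
The critical path is still Casting→Wardrobe→Pickups→Edit→SoundMix; finish is now 35 days.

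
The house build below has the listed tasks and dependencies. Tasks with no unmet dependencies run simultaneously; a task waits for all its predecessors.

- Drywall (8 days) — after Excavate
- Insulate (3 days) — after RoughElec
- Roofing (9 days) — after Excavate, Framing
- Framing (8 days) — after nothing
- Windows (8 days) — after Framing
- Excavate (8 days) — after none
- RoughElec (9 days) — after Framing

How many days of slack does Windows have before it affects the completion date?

Critical path: Framing→RoughElec→Insulate = 8+9+3 = 20, so the finish is 20 days.
Windows finishes as early as 16 and must finish by 20.
Slack of Windows = 12 − 8 = 4 days.

4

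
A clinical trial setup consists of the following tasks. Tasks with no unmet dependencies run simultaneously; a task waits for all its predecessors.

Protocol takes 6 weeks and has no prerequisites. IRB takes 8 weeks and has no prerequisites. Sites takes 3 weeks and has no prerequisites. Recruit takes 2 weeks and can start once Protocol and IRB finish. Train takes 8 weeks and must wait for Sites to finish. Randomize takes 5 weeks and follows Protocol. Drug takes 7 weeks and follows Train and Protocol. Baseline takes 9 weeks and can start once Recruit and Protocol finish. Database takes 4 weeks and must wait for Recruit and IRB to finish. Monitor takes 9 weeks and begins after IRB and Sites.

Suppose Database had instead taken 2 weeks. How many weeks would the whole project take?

19

The binding path is IRB→Recruit→Baseline = 8+2+9 = 19; finish at 19 weeks.
Database has 5 weeks of float (longest path through it is 14).
The critical path is still IRB→Recruit→Baseline; finish is now 19 weeks.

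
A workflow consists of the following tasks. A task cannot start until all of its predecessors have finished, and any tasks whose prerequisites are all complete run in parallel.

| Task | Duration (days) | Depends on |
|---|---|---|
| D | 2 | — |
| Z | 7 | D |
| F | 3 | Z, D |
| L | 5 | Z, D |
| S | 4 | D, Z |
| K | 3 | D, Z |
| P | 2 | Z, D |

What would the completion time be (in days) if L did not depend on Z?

Original critical path: D→Z→L = 2+7+5 = 14 ⇒ 14 days.
Without Z→L, L's earliest start moves from 9 to 2.
The longest chain is now D→Z→S = 2+7+4 = 13, so the workflow takes 13 days.

13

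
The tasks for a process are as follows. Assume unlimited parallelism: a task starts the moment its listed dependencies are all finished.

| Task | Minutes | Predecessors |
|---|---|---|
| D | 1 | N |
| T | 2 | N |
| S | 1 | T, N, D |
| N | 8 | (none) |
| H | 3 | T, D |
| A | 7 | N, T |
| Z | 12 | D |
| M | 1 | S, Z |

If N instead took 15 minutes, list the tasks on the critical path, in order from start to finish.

The binding path is N→D→Z→M = 8+1+12+1 = 22; finish at 22 minutes.
Since N is critical, the +7 change carries straight to that chain (now 29 minutes).
No other chain overtakes it, so the finish is 29 minutes.

N, D, Z, M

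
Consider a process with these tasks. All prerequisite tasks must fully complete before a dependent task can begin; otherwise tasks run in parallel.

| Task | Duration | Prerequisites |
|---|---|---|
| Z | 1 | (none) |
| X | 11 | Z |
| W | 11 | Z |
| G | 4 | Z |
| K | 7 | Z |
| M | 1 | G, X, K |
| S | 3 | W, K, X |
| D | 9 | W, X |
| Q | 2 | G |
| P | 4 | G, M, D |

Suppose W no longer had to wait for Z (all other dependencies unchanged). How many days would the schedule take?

25

Original critical path: Z→X→D→P = 1+11+9+4 = 25 ⇒ 25 days.
Without Z→W, W's earliest start moves from 1 to 0.
New critical path: Z→X→D→P = 1+11+9+4 = 25 ⇒ 25 days.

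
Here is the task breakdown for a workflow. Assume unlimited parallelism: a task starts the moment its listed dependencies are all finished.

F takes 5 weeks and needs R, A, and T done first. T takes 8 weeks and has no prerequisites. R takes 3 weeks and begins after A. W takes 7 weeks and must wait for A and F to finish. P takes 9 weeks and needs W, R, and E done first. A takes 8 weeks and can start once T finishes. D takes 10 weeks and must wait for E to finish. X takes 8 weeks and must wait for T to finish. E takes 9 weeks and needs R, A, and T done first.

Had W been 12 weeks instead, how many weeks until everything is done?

The binding path is T→A→R→F→W→P = 8+8+3+5+7+9 = 40; finish at 40 weeks.
W lies on that path, so at 12 weeks the path becomes 45 weeks.
That remains the longest chain; total 45 weeks.

45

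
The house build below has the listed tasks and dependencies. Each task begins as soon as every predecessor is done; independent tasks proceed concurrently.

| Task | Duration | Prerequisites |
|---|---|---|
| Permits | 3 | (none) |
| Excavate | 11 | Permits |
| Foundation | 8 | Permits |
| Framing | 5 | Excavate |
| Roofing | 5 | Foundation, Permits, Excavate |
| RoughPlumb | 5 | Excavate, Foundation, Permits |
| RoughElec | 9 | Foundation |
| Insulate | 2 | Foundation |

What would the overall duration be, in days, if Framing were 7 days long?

Baseline: Permits→Foundation→RoughElec = 3+8+9 = 20 → 20 days.
Framing is off the critical path — its longest chain is 19 days, giving 1 of slack.
Now Permits→Excavate→Framing = 3+11+7 = 21 is longest, so the finish becomes 21 days.

21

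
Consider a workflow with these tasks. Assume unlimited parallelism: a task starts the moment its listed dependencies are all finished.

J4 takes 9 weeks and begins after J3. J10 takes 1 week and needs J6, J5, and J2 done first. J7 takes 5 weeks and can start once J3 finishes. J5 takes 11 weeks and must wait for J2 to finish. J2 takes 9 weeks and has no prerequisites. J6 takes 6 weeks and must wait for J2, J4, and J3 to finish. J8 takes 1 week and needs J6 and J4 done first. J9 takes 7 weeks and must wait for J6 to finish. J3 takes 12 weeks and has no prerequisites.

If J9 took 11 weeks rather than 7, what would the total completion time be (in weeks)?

38

As given, the longest chain is J3→J4→J6→J9 = 12+9+6+7 = 34, so the finish is 34 weeks.
J9 is on the critical path; changing it to 11 makes that path 38 weeks.
No other chain overtakes it, so the finish is 38 weeks.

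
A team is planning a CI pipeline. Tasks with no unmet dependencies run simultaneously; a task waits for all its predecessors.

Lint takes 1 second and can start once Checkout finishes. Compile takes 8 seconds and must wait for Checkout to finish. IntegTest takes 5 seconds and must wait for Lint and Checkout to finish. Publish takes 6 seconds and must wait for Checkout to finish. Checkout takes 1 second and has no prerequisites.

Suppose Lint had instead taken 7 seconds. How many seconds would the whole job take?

13

Baseline: Checkout→Compile = 1+8 = 9 → 9 seconds.
Lint is off the critical path — its longest chain is 7 seconds, giving 2 of slack.
The binding chain switches to Checkout→Lint→IntegTest = 1+7+5 = 13; finish 13 seconds.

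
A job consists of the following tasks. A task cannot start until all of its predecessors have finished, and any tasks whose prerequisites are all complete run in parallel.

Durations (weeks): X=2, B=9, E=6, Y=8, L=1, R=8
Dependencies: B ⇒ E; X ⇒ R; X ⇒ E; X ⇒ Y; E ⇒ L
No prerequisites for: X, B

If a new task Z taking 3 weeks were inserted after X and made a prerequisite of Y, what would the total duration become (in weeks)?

Originally the schedule takes 16 weeks.
With Z inserted, Y now waits for max(X, Z).
New critical path: B→E→L = 9+6+1 = 16 ⇒ 16 weeks.

16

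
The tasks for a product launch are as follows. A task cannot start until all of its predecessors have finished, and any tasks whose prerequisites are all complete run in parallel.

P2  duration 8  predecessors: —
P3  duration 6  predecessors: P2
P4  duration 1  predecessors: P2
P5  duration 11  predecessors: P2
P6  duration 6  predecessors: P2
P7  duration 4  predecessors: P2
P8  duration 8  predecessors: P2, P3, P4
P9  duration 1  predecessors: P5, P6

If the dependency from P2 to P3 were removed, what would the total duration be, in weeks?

Before: longest chain P2→P3→P8 = 8+6+8 = 22, finish 22.
Without P2→P3, P3's earliest start moves from 8 to 0.
After: P2→P5→P9 = 8+11+1 = 20 → 20 weeks.

20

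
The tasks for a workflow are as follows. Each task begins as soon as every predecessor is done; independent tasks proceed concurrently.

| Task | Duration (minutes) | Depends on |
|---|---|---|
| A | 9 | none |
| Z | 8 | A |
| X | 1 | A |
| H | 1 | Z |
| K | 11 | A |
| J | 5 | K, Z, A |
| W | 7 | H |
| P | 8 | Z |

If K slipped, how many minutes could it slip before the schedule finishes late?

0

Critical path: A→Z→H→W = 9+8+1+7 = 25, so the finish is 25 minutes.
K finishes as early as 20 and must finish by 20.
So K can slip 20 − 20 = 0 minutes.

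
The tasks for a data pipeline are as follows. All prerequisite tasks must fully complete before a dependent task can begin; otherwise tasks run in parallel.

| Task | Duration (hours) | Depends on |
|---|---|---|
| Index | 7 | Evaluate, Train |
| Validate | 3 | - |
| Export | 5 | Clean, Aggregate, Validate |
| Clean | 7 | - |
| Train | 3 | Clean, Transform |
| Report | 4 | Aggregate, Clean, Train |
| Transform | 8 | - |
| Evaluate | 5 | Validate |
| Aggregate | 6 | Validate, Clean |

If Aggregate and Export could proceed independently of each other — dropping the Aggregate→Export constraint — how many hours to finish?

18

Original critical path: Clean→Aggregate→Export = 7+6+5 = 18 ⇒ 18 hours.
Without Aggregate→Export, Export's earliest start moves from 13 to 7.
The longest chain is now Transform→Train→Index = 8+3+7 = 18, so the plan takes 18 hours.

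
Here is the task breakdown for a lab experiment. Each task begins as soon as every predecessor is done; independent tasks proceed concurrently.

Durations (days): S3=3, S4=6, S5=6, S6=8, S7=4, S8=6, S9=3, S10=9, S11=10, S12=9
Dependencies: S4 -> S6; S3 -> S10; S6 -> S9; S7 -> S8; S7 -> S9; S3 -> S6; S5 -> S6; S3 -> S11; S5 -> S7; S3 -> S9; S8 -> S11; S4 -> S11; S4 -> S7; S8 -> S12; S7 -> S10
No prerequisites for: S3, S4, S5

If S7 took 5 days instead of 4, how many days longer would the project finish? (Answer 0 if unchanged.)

Actual critical path: S4→S7→S8→S11 = 6+4+6+10 = 26 ⇒ 26 days.
S7 lies on that path, so at 5 days the path becomes 27 days.
The critical path is still S4→S7→S8→S11; finish is now 27 days.
Change in finish: 27 − 26 = +1 days.

1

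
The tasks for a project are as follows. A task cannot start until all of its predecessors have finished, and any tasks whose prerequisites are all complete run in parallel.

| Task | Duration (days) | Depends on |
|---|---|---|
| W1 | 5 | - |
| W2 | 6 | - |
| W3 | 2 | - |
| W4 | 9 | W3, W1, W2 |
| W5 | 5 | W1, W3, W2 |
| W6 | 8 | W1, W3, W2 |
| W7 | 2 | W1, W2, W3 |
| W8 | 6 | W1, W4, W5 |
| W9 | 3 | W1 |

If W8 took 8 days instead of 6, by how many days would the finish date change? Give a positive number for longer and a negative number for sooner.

2

The binding path is W2→W4→W8 = 6+9+6 = 21; finish at 21 days.
Since W8 is critical, the +2 change carries straight to that chain (now 23 days).
The critical path is still W2→W4→W8; finish is now 23 days.
Change in finish: 23 − 21 = +2 days.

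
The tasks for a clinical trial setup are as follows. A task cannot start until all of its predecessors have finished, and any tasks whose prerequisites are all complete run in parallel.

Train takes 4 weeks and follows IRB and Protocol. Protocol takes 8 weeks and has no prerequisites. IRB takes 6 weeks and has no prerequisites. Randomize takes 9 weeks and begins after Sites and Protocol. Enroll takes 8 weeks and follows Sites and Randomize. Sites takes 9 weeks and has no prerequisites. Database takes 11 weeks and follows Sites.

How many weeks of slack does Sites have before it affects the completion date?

Sites→Randomize→Enroll = 9+9+8 = 26 sets the makespan at 26 weeks.
Longest path through Sites: 26 weeks (earliest finish 9, latest finish 9).
So Sites can slip 9 − 9 = 0 weeks.

0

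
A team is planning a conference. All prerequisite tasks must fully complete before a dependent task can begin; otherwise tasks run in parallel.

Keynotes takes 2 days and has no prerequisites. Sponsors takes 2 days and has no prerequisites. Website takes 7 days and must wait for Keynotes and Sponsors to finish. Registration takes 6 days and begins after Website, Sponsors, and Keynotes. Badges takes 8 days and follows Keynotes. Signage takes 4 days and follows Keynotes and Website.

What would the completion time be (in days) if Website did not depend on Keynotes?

15

With the dependency in place, Keynotes→Website→Registration = 2+7+6 = 15 sets the finish at 15 days.
Dropping Keynotes→Website doesn't change Website's earliest start (2); another predecessor still binds.
After: Sponsors→Website→Registration = 2+7+6 = 15 → 15 days.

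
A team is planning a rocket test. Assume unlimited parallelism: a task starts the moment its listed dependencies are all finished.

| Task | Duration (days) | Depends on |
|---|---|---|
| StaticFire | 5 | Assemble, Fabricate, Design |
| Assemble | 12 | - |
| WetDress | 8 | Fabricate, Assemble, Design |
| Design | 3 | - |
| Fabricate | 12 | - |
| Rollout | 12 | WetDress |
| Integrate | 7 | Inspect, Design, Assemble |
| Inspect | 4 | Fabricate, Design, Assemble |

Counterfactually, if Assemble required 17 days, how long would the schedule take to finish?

Critical path before the change: Assemble→WetDress→Rollout = 12+8+12 = 32 giving 32 days.
Assemble is on the critical path; changing it to 17 makes that path 37 days.
No other chain overtakes it, so the finish is 37 days.

37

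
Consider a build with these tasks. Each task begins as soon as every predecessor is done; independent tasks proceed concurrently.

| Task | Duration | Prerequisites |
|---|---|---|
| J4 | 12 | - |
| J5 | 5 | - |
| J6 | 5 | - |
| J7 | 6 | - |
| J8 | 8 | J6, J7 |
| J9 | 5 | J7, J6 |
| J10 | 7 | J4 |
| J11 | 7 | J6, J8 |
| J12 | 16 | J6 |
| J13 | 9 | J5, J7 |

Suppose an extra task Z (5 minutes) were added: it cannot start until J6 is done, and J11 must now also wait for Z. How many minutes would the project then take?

21

Originally the project takes 21 minutes.
With Z inserted, J11 now waits for max(J6, J8, Z).
New critical path: J6→J12 = 5+16 = 21 ⇒ 21 minutes.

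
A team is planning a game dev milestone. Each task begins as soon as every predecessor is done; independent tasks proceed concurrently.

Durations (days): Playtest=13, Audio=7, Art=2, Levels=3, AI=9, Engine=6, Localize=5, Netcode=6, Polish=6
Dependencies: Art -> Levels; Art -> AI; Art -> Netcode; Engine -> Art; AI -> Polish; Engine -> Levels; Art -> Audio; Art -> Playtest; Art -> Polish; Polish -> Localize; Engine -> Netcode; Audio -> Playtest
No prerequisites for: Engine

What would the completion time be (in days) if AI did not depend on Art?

28

Original critical path: Engine→Art→Audio→Playtest = 6+2+7+13 = 28 ⇒ 28 days.
Without Art→AI, AI's earliest start moves from 8 to 0.
The longest chain is now Engine→Art→Audio→Playtest = 6+2+7+13 = 28, so the game dev milestone takes 28 days.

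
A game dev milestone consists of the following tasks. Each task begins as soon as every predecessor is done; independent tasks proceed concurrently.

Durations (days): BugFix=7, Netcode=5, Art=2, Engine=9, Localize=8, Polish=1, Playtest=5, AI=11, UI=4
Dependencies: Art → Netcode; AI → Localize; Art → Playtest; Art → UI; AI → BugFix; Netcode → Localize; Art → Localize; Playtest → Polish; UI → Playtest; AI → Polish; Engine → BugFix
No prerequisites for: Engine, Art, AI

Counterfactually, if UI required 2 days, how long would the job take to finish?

19

The binding path is AI→Localize = 11+8 = 19; finish at 19 days.
The longest path through UI is only 12 days, so UI has float 7.
The critical path is still AI→Localize; finish is now 19 days.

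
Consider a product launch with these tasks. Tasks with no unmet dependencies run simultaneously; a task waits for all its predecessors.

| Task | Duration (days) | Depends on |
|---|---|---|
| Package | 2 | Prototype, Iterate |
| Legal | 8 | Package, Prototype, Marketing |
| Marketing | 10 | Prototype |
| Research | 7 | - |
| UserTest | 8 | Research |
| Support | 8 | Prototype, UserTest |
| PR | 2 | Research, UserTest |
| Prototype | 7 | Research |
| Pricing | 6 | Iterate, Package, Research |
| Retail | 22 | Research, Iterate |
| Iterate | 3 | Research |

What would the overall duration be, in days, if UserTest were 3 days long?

32

Critical path before the change: Research→Prototype→Marketing→Legal = 7+7+10+8 = 32 giving 32 days.
The longest path through UserTest is only 23 days, so UserTest has float 9.
No other chain overtakes it, so the finish is 32 days.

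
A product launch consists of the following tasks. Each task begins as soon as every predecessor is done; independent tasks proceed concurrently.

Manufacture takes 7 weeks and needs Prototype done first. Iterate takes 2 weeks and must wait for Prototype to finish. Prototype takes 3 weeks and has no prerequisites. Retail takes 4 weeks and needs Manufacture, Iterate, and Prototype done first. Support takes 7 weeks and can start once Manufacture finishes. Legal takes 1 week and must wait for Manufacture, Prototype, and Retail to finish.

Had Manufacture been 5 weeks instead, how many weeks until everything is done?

15

Critical path before the change: Prototype→Manufacture→Support = 3+7+7 = 17 giving 17 weeks.
Manufacture is on the critical path; changing it to 5 makes that path 15 weeks.
No other chain overtakes it, so the finish is 15 weeks.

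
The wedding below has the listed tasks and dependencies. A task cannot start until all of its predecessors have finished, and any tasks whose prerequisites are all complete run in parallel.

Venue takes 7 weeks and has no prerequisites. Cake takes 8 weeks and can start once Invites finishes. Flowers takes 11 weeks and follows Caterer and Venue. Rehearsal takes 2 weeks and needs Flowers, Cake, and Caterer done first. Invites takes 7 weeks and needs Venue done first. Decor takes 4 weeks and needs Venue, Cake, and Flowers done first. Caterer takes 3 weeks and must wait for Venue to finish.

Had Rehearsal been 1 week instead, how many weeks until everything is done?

Actual critical path: Venue→Invites→Cake→Decor = 7+7+8+4 = 26 ⇒ 26 weeks.
The longest path through Rehearsal is only 24 weeks, so Rehearsal has float 2.
That remains the longest chain; total 26 weeks.

26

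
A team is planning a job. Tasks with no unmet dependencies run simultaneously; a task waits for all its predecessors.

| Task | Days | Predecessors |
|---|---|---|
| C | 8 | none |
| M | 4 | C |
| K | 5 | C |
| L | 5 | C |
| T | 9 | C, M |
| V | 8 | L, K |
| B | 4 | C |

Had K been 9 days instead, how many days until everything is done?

Baseline: C→K→V = 8+5+8 = 21 → 21 days.
Since K is critical, the +4 change carries straight to that chain (now 25 days).
No other chain overtakes it, so the finish is 25 days.

25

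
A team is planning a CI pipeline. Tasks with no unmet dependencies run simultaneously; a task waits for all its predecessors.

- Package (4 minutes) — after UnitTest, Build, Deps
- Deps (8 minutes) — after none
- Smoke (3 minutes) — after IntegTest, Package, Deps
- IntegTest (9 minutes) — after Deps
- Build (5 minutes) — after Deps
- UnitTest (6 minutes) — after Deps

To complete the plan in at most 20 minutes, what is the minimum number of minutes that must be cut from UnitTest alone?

1

Current finish: 21 minutes; target: 20.
UnitTest is on every critical path, so each minute cut from UnitTest cuts the finish by one (this holds down to a finish of 20).
Need 21 − 20 = 1 minute off UnitTest → UnitTest becomes 5 minutes, finish becomes 20.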